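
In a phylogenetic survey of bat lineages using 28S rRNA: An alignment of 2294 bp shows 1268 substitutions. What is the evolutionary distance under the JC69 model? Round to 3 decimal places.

p = 1268/2294 ≈ 0.552746.
d = −(3/4) ln(1 − 4p/3) = −0.75 ln(1 − 0.736995) = −0.75 ln(0.263005)
  = −0.75 × (-1.335582) = 1.001687 substitutions/site.

1.002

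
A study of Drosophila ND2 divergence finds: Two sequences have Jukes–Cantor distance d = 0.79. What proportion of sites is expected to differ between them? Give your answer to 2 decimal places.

p = (3/4)(1 − e^(−4d/3)) = 0.75 × (1 − e^(-1.053333)) = 0.75 × (1 − 0.348773) = 0.488420.

0.49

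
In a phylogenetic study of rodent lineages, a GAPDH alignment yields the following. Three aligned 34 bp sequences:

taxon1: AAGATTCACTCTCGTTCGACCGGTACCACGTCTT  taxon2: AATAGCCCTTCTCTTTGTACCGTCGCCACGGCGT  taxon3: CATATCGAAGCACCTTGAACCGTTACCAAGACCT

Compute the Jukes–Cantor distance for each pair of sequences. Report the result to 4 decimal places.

d(taxon1,taxon2) = 0.5347, d(taxon1,taxon3) = 0.5972, d(taxon2,taxon3) = 0.5972

taxon1–taxon2: 13/34 sites differ → p ≈ 0.382353, d = −0.75 ln(1 − 0.509804) = 0.534712 ≈ 0.5347.
taxon1–taxon3: 14/34 sites differ → p ≈ 0.411765, d = −0.75 ln(1 − 0.54902) = 0.597249 ≈ 0.5972.
taxon2–taxon3: 14/34 sites differ → p ≈ 0.411765, d = −0.75 ln(1 − 0.54902) = 0.597249 ≈ 0.5972.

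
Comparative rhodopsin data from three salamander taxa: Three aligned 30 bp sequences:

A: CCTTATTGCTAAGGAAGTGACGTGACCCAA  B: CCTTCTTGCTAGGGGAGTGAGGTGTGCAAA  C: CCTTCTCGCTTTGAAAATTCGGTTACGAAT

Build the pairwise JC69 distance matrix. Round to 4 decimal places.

d(A,B) = 0.2795, d(A,C) = 0.6467, d(B,C) = 0.6467

A–B: 7/30 sites differ → p ≈ 0.233333, d = −0.75 ln(1 − 0.311111) = 0.279506 ≈ 0.2795.
A–C: 13/30 sites differ → p ≈ 0.433333, d = −0.75 ln(1 − 0.577777) = 0.646666 ≈ 0.6467.
B–C: 13/30 sites differ → p ≈ 0.433333, d = −0.75 ln(1 − 0.577777) = 0.646666 ≈ 0.6467.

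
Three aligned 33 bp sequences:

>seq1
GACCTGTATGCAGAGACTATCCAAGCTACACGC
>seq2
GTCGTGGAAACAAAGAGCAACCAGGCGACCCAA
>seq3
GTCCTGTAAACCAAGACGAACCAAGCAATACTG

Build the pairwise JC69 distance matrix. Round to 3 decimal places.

seq1–seq2: 14/33 sites differ → p ≈ 0.424242, d = −0.75 ln(1 − 0.565656) = 0.625439 ≈ 0.625.
seq1–seq3: 11/33 sites differ → p ≈ 0.333333, d = −0.75 ln(1 − 0.444444) = 0.440839 ≈ 0.441.
seq2–seq3: 11/33 sites differ → p ≈ 0.333333, d = −0.75 ln(1 − 0.444444) = 0.440839 ≈ 0.441.

d(seq1,seq2) = 0.625, d(seq1,seq3) = 0.441, d(seq2,seq3) = 0.441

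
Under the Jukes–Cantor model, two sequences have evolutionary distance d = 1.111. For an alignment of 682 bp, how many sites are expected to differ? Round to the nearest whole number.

Invert JC69: p = (3/4)(1 − e^(−4d/3)) = 0.75 × (1 − e^(-1.481333)) = 0.75 × (1 − 0.227334) = 0.579500.
Expected differing sites = pL ≈ 0.579500 × 682 = 395.219 ≈ 395.

395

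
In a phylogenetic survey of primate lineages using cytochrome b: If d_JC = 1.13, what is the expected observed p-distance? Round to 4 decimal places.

p = (3/4)(1 − e^(−4d/3)) = 0.75 × (1 − e^(-1.506667)) = 0.75 × (1 − 0.221647) = 0.583765.

0.5838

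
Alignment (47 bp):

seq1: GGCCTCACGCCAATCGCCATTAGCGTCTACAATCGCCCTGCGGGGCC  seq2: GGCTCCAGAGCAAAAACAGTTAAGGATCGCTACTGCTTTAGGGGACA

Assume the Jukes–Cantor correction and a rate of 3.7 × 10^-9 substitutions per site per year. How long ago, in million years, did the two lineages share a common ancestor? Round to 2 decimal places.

The sequences differ at 25 of 47 sites, so p = 25/47 ≈ 0.531915.
d = −(3/4) ln(1 − 4p/3) = −0.75 ln(1 − 0.70922) = −0.75 ln(0.29078)
  = −0.75 × (-1.235188) = 0.926391 substitutions/site.
Under a molecular clock d = 2μt, so t = d/(2μ) = 0.926391 / (2 × 3.7 × 10^-9) = 125.19 million years.

125.19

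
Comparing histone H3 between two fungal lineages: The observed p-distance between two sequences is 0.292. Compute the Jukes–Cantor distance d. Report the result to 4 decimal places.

d = −(3/4) ln(1 − 4p/3) = −0.75 ln(1 − 0.389333) = −0.75 ln(0.610667)
  = −0.75 × (-0.493203) = 0.369902 substitutions/site.

0.3699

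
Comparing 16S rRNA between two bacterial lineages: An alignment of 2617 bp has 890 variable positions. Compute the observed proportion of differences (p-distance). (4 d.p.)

p = 890/2617 = 0.340084… ≈ 0.3401 (to 4 d.p.).

0.3401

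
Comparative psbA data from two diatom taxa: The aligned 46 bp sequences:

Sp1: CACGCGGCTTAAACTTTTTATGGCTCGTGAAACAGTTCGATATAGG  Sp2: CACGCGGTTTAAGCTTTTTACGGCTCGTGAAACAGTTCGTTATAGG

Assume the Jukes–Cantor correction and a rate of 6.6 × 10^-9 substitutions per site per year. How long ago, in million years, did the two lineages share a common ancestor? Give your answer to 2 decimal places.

7.00

The sequences differ at 4 of 46 sites (8, 13, 21, 40), so p = 4/46 ≈ 0.086957.
d = −(3/4) ln(1 − 4p/3) = −0.75 ln(1 − 0.115943) = −0.75 ln(0.884057)
  = −0.75 × (-0.123234) = 0.092426 substitutions/site.
Under a molecular clock d = 2μt, so t = d/(2μ) = 0.092426 / (2 × 6.6 × 10^-9) = 7.00 million years.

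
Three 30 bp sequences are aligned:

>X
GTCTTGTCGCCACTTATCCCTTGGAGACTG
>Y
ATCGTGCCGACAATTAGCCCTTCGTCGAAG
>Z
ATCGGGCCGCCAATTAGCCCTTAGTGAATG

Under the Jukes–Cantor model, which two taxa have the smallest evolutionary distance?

Y and Z

X–Y: 12/30 differ, p = 0.400, d = 0.572.
X–Z: 9/30 differ, p = 0.300, d = 0.383.
Y–Z: 6/30 differ, p = 0.200, d = 0.233.
The smallest distance is between Y and Z.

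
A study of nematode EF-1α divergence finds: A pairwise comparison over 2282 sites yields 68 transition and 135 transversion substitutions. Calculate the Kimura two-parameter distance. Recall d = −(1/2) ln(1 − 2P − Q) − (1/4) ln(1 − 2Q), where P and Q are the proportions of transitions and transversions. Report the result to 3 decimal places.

P = 68/2282 ≈ 0.029798 and Q = 135/2282 ≈ 0.059159.
Under the Kimura two-parameter model, d = −½ ln(1 − 2P − Q) − ¼ ln(1 − 2Q).
1 − 2P − Q = 0.881245, giving −½ ln(0.881245) = 0.063210.
1 − 2Q = 0.881682, giving −¼ ln(0.881682) = 0.031481.
d = 0.063210 + 0.031481 = 0.094691.

0.095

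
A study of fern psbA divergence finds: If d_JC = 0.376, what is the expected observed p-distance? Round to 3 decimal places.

p = (3/4)(1 − e^(−4d/3)) = 0.75 × (1 − e^(-0.501333)) = 0.75 × (1 − 0.605723) = 0.295708.

0.296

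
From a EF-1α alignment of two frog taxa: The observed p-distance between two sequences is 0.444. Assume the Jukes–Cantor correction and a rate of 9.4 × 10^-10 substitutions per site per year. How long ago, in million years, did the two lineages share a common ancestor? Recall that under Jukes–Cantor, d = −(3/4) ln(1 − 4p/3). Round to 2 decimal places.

357.64

d = −(3/4) ln(1 − 4p/3) = −0.75 ln(1 − 0.592) = −0.75 ln(0.408)
  = −0.75 × (-0.896488) = 0.672366 substitutions/site.
Under a molecular clock d = 2μt, so t = d/(2μ) = 0.672366 / (2 × 9.4 × 10^-10) = 357.64 million years.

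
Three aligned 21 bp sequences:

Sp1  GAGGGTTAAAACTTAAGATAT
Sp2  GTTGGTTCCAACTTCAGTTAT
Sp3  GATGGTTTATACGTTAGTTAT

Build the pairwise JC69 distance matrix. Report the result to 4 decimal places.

d(Sp1,Sp2) = 0.3597, d(Sp1,Sp3) = 0.3597, d(Sp2,Sp3) = 0.3597

Sp1–Sp2: 6/21 sites differ → p ≈ 0.285714, d = −0.75 ln(1 − 0.380952) = 0.359679 ≈ 0.3597.
Sp1–Sp3: 6/21 sites differ → p ≈ 0.285714, d = −0.75 ln(1 − 0.380952) = 0.359679 ≈ 0.3597.
Sp2–Sp3: 6/21 sites differ → p ≈ 0.285714, d = −0.75 ln(1 − 0.380952) = 0.359679 ≈ 0.3597.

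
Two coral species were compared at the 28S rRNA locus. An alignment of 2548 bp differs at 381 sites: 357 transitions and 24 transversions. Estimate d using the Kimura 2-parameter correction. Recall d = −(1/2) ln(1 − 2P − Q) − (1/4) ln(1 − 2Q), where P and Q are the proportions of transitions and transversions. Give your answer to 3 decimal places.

P = 357/2548 ≈ 0.14011 and Q = 24/2548 ≈ 0.009419.
Under the Kimura two-parameter model, d = −½ ln(1 − 2P − Q) − ¼ ln(1 − 2Q).
1 − 2P − Q = 0.710361, giving −½ ln(0.710361) = 0.170991.
1 − 2Q = 0.981162, giving −¼ ln(0.981162) = 0.004754.
d = 0.170991 + 0.004754 = 0.175745.

0.176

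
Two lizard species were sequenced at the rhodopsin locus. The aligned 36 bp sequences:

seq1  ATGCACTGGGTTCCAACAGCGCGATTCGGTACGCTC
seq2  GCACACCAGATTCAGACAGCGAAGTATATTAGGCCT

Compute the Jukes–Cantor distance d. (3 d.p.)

The sequences differ at 18 of 36 sites, so p = 18/36 = 0.5.
d = −(3/4) ln(1 − 4p/3) = −0.75 ln(1 − 0.666667) = −0.75 ln(0.333333)
  = −0.75 × (-1.098613) = 0.823960 substitutions/site.

0.824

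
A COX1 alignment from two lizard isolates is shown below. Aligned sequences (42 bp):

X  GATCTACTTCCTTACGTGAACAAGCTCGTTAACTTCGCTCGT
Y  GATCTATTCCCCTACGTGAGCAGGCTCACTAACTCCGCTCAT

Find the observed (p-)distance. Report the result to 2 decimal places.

The sequences differ at 9 of 42 positions (sites 7, 9, 12, 20, 23, 28, 29, 35, 41).
p = 9/42 = 0.214285… ≈ 0.21 (to 2 d.p.).

0.21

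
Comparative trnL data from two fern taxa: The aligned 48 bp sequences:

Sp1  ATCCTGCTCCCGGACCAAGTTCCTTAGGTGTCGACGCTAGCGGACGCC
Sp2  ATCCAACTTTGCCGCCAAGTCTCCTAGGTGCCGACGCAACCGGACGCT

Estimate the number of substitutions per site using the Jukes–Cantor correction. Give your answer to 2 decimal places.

0.40

The sequences differ at 15 of 48 sites, so p = 15/48 = 0.3125.
d = −(3/4) ln(1 − 4p/3) = −0.75 ln(1 − 0.416667) = −0.75 ln(0.583333)
  = −0.75 × (-0.538997) = 0.404248 substitutions/site.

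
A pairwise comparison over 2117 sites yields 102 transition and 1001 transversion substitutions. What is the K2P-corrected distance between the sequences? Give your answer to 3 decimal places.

1.149

P = 102/2117 ≈ 0.048181 and Q = 1001/2117 ≈ 0.472839.
Under the Kimura two-parameter model, d = −½ ln(1 − 2P − Q) − ¼ ln(1 − 2Q).
1 − 2P − Q = 0.430799, giving −½ ln(0.430799) = 0.421057.
1 − 2Q = 0.054322, giving −¼ ln(0.054322) = 0.728206.
d = 0.421057 + 0.728206 = 1.149263.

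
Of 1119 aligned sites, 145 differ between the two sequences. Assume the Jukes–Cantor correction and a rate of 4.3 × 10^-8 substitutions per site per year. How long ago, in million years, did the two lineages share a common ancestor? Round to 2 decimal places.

p = 145/1119 ≈ 0.12958.
d = −(3/4) ln(1 − 4p/3) = −0.75 ln(1 − 0.172773) = −0.75 ln(0.827227)
  = −0.75 × (-0.189676) = 0.142257 substitutions/site.
Under a molecular clock d = 2μt, so t = d/(2μ) = 0.142257 / (2 × 4.3 × 10^-8) = 1.65 million years.

1.65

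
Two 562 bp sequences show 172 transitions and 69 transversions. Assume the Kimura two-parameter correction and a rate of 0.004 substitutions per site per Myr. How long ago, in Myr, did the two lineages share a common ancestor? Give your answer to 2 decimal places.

P = 172/562 ≈ 0.30605 and Q = 69/562 ≈ 0.122776.
Under the Kimura two-parameter model, d = −½ ln(1 − 2P − Q) − ¼ ln(1 − 2Q).
1 − 2P − Q = 0.265124, giving −½ ln(0.265124) = 0.663779.
1 − 2Q = 0.754448, giving −¼ ln(0.754448) = 0.070442.
d = 0.663779 + 0.070442 = 0.734221.
Under a molecular clock d = 2μt, so t = d/(2μ) = 0.734221 / (2 × 0.004) = 91.78 Myr.

91.78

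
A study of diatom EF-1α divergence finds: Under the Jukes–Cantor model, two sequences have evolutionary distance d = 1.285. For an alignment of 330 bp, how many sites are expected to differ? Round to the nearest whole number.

Invert JC69: p = (3/4)(1 − e^(−4d/3)) = 0.75 × (1 − e^(-1.713333)) = 0.75 × (1 − 0.180264) = 0.614802.
Expected differing sites = pL ≈ 0.614802 × 330 = 202.88466 ≈ 203.

203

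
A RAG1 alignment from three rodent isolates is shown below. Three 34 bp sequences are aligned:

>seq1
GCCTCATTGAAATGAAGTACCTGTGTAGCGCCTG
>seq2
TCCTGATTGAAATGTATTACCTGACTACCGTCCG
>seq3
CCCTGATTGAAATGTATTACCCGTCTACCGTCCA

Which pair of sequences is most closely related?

seq2 and seq3

seq1–seq2: 9/34 differ, p = 0.265, d = 0.326.
seq1–seq3: 10/34 differ, p = 0.294, d = 0.373.
seq2–seq3: 4/34 differ, p = 0.118, d = 0.128.
The smallest distance is between seq2 and seq3.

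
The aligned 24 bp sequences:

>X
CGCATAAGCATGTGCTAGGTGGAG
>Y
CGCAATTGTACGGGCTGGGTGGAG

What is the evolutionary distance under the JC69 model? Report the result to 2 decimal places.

The sequences differ at 7 of 24 sites (5, 6, 7, 9, 11, 13, 17), so p = 7/24 ≈ 0.291667.
d = −(3/4) ln(1 − 4p/3) = −0.75 ln(1 − 0.388889) = −0.75 ln(0.611111)
  = −0.75 × (-0.492477) = 0.369358 substitutions/site.

0.37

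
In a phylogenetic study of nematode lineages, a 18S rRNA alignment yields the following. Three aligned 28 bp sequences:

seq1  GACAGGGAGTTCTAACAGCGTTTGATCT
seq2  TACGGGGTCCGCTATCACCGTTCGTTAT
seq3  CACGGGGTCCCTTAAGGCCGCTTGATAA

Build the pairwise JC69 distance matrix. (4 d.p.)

d(seq1,seq2) = 0.5565, d(seq1,seq3) = 0.7238, d(seq2,seq3) = 0.4850

seq1–seq2: 11/28 sites differ → p ≈ 0.392857, d = −0.75 ln(1 − 0.523809) = 0.556452 ≈ 0.5565.
seq1–seq3: 13/28 sites differ → p ≈ 0.464286, d = −0.75 ln(1 − 0.619048) = 0.723811 ≈ 0.7238.
seq2–seq3: 10/28 sites differ → p ≈ 0.357143, d = −0.75 ln(1 − 0.476191) = 0.484971 ≈ 0.4850.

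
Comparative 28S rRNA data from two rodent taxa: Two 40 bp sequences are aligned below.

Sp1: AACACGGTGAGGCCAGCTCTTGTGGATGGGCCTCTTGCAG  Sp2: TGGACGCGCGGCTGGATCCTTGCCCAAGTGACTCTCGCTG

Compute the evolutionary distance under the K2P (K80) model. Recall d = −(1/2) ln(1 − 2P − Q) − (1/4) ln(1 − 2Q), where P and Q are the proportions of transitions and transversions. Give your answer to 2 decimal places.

Of 40 sites, 9 differences are transitions and 13 are transversions, so P = 9/40 = 0.225 and Q = 13/40 = 0.325.
Under the Kimura two-parameter model, d = −½ ln(1 − 2P − Q) − ¼ ln(1 − 2Q).
1 − 2P − Q = 0.225, giving −½ ln(0.225) = 0.745827.
1 − 2Q = 0.35, giving −¼ ln(0.35) = 0.262456.
d = 0.745827 + 0.262456 = 1.008283.

1.01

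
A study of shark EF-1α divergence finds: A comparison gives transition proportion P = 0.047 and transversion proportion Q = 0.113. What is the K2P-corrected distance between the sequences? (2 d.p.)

0.18

Under the Kimura two-parameter model, d = −½ ln(1 − 2P − Q) − ¼ ln(1 − 2Q).
1 − 2P − Q = 0.793, giving −½ ln(0.793) = 0.115966.
1 − 2Q = 0.774, giving −¼ ln(0.774) = 0.064046.
d = 0.115966 + 0.064046 = 0.180012.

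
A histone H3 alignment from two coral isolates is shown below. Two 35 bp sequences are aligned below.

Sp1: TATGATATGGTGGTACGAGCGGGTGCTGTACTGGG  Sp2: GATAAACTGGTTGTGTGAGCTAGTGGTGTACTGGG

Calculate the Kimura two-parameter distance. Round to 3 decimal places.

Of 35 sites, 4 differences are transitions and 6 are transversions, so P = 4/35 ≈ 0.114286 and Q = 6/35 ≈ 0.171429.
Under the Kimura two-parameter model, d = −½ ln(1 − 2P − Q) − ¼ ln(1 − 2Q).
1 − 2P − Q = 0.599999, giving −½ ln(0.599999) = 0.255414.
1 − 2Q = 0.657142, giving −¼ ln(0.657142) = 0.104964.
d = 0.255414 + 0.104964 = 0.360378.

0.360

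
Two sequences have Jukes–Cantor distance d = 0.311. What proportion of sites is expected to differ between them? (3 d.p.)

p = (3/4)(1 − e^(−4d/3)) = 0.75 × (1 − e^(-0.414667)) = 0.75 × (1 − 0.660560) = 0.254580.

0.255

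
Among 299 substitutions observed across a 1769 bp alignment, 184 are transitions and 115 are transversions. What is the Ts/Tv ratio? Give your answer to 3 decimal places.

1.600

R = 184/115 = 1.600.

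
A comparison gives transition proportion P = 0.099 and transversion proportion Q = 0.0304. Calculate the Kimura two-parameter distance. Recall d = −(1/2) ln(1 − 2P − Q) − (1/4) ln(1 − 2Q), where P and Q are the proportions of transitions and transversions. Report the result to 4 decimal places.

0.1453

Under the Kimura two-parameter model, d = −½ ln(1 − 2P − Q) − ¼ ln(1 − 2Q).
1 − 2P − Q = 0.7716, giving −½ ln(0.7716) = 0.129644.
1 − 2Q = 0.9392, giving −¼ ln(0.9392) = 0.015682.
d = 0.129644 + 0.015682 = 0.145326.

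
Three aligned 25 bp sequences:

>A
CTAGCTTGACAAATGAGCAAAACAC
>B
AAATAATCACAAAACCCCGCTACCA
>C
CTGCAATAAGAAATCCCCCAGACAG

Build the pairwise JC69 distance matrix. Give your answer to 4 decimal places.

A–B: 15/25 sites differ → p = 0.6, d = −0.75 ln(1 − 0.8) = 1.207078 ≈ 1.2071.
A–C: 12/25 sites differ → p = 0.48, d = −0.75 ln(1 − 0.64) = 0.766238 ≈ 0.7662.
B–C: 12/25 sites differ → p = 0.48, d = −0.75 ln(1 − 0.64) = 0.766238 ≈ 0.7662.

d(A,B) = 1.2071, d(A,C) = 0.7662, d(B,C) = 0.7662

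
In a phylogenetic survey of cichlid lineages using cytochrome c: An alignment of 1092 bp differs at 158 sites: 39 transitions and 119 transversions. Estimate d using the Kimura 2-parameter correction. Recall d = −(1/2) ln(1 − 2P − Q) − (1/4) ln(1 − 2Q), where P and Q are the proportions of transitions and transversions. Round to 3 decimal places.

0.161

P = 39/1092 ≈ 0.035714 and Q = 119/1092 ≈ 0.108974.
Under the Kimura two-parameter model, d = −½ ln(1 − 2P − Q) − ¼ ln(1 − 2Q).
1 − 2P − Q = 0.819598, giving −½ ln(0.819598) = 0.099471.
1 − 2Q = 0.782052, giving −¼ ln(0.782052) = 0.061459.
d = 0.099471 + 0.061459 = 0.160930.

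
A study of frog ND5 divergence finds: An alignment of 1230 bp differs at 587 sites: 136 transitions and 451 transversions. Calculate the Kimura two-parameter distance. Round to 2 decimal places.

0.77

P = 136/1230 ≈ 0.110569 and Q = 451/1230 ≈ 0.366667.
Under the Kimura two-parameter model, d = −½ ln(1 − 2P − Q) − ¼ ln(1 − 2Q).
1 − 2P − Q = 0.412195, giving −½ ln(0.412195) = 0.443129.
1 − 2Q = 0.266666, giving −¼ ln(0.266666) = 0.330440.
d = 0.443129 + 0.330440 = 0.773569.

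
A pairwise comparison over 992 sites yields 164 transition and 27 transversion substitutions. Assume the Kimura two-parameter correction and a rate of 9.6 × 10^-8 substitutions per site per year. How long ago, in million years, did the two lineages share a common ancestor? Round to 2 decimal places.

1.23

P = 164/992 ≈ 0.165323 and Q = 27/992 ≈ 0.027218.
Under the Kimura two-parameter model, d = −½ ln(1 − 2P − Q) − ¼ ln(1 − 2Q).
1 − 2P − Q = 0.642136, giving −½ ln(0.642136) = 0.221478.
1 − 2Q = 0.945564, giving −¼ ln(0.945564) = 0.013993.
d = 0.221478 + 0.013993 = 0.235471.
Under a molecular clock d = 2μt, so t = d/(2μ) = 0.235471 / (2 × 9.6 × 10^-8) = 1.23 million years.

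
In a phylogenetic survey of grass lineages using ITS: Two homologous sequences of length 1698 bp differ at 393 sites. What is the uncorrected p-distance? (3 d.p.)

p = 393/1698 = 0.231448… ≈ 0.231 (to 3 d.p.).

0.231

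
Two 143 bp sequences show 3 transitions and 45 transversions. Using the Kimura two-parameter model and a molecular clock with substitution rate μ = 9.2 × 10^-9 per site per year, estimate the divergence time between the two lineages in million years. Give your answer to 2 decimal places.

25.47

P = 3/143 ≈ 0.020979 and Q = 45/143 ≈ 0.314685.
Under the Kimura two-parameter model, d = −½ ln(1 − 2P − Q) − ¼ ln(1 − 2Q).
1 − 2P − Q = 0.643357, giving −½ ln(0.643357) = 0.220528.
1 − 2Q = 0.37063, giving −¼ ln(0.37063) = 0.248138.
d = 0.220528 + 0.248138 = 0.468666.
Under a molecular clock d = 2μt, so t = d/(2μ) = 0.468666 / (2 × 9.2 × 10^-9) = 25.47 million years.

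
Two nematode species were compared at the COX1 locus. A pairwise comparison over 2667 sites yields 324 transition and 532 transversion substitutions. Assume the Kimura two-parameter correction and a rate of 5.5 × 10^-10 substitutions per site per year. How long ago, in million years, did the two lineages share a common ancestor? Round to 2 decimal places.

381.24

P = 324/2667 ≈ 0.121485 and Q = 532/2667 ≈ 0.199475.
Under the Kimura two-parameter model, d = −½ ln(1 − 2P − Q) − ¼ ln(1 − 2Q).
1 − 2P − Q = 0.557555, giving −½ ln(0.557555) = 0.292097.
1 − 2Q = 0.60105, giving −¼ ln(0.60105) = 0.127269.
d = 0.292097 + 0.127269 = 0.419366.
Under a molecular clock d = 2μt, so t = d/(2μ) = 0.419366 / (2 × 5.5 × 10^-10) = 381.24 million years.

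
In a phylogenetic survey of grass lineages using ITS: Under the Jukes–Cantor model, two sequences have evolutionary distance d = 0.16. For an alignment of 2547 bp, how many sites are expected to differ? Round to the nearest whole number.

367

Invert JC69: p = (3/4)(1 − e^(−4d/3)) = 0.75 × (1 − e^(-0.213333)) = 0.75 × (1 − 0.807887) = 0.144085.
Expected differing sites = pL ≈ 0.144085 × 2547 = 366.984495 ≈ 367.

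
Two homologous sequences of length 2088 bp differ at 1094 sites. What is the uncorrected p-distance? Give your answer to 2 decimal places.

0.52

p = 1094/2088 = 0.523946… ≈ 0.52 (to 2 d.p.).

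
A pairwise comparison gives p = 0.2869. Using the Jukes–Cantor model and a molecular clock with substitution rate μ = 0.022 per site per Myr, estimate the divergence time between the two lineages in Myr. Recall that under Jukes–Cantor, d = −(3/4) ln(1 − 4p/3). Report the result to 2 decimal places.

8.22

d = −(3/4) ln(1 − 4p/3) = −0.75 ln(1 − 0.382533) = −0.75 ln(0.617467)
  = −0.75 × (-0.482130) = 0.361598 substitutions/site.
Under a molecular clock d = 2μt, so t = d/(2μ) = 0.361598 / (2 × 0.022) = 8.22 Myr.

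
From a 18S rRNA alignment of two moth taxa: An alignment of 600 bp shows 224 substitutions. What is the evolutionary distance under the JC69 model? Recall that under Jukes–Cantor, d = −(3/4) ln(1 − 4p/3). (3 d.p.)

0.517

p = 224/600 ≈ 0.373333.
d = −(3/4) ln(1 − 4p/3) = −0.75 ln(1 − 0.497777) = −0.75 ln(0.502223)
  = −0.75 × (-0.688711) = 0.516533 substitutions/site.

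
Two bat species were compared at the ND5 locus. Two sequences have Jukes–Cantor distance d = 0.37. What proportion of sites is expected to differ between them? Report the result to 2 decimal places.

0.29

p = (3/4)(1 − e^(−4d/3)) = 0.75 × (1 − e^(-0.493333)) = 0.75 × (1 − 0.610588) = 0.292059.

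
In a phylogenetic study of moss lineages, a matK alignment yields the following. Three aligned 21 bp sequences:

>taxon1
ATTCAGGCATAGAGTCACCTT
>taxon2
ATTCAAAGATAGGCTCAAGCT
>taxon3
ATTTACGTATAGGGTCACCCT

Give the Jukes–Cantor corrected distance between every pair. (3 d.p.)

taxon1–taxon2: 8/21 sites differ → p ≈ 0.380952, d = −0.75 ln(1 − 0.507936) = 0.531860 ≈ 0.532.
taxon1–taxon3: 5/21 sites differ → p ≈ 0.238095, d = −0.75 ln(1 − 0.31746) = 0.286451 ≈ 0.286.
taxon2–taxon3: 7/21 sites differ → p ≈ 0.333333, d = −0.75 ln(1 − 0.444444) = 0.440839 ≈ 0.441.

d(taxon1,taxon2) = 0.532, d(taxon1,taxon3) = 0.286, d(taxon2,taxon3) = 0.441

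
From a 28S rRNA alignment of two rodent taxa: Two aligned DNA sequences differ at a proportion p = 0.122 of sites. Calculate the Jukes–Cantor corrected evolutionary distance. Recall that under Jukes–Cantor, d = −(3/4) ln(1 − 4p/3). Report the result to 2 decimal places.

0.13

d = −(3/4) ln(1 − 4p/3) = −0.75 ln(1 − 0.162667) = −0.75 ln(0.837333)
  = −0.75 × (-0.177533) = 0.133150 substitutions/site.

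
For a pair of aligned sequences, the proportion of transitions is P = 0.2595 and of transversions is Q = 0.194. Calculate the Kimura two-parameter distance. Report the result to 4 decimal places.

Under the Kimura two-parameter model, d = −½ ln(1 − 2P − Q) − ¼ ln(1 − 2Q).
1 − 2P − Q = 0.287, giving −½ ln(0.287) = 0.624137.
1 − 2Q = 0.612, giving −¼ ln(0.612) = 0.122756.
d = 0.624137 + 0.122756 = 0.746893.

0.7469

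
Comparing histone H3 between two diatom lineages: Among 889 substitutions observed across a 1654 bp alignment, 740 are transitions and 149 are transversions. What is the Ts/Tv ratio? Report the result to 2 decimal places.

4.97

R = 740/149 = 4.966442… ≈ 4.97 (to 2 d.p.).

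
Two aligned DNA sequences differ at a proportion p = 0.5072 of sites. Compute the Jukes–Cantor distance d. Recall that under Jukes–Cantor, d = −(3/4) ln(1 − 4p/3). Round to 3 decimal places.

d = −(3/4) ln(1 − 4p/3) = −0.75 ln(1 − 0.676267) = −0.75 ln(0.323733)
  = −0.75 × (-1.127836) = 0.845877 substitutions/site.

0.846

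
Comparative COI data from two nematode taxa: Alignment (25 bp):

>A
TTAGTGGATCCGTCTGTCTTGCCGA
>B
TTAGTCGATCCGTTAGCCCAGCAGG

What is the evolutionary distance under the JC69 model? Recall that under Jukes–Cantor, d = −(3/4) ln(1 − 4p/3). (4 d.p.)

The sequences differ at 8 of 25 sites (6, 14, 15, 17, 19, 20, 23, 25), so p = 8/25 = 0.32.
d = −(3/4) ln(1 − 4p/3) = −0.75 ln(1 − 0.426667) = −0.75 ln(0.573333)
  = −0.75 × (-0.556289) = 0.417217 substitutions/site.

0.4172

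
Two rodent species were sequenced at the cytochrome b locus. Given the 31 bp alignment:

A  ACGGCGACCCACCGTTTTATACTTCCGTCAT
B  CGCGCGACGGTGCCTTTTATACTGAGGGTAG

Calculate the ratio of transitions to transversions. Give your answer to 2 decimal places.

0.08

Transitions are A↔G and C↔T; transversions are all other mismatches.
Transitions: 1. Transversions: 13.
R = 1/13 = 0.076923… ≈ 0.08 (to 2 d.p.).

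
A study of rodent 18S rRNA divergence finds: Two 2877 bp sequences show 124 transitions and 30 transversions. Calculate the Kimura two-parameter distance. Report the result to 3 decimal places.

P = 124/2877 ≈ 0.0431 and Q = 30/2877 ≈ 0.010428.
Under the Kimura two-parameter model, d = −½ ln(1 − 2P − Q) − ¼ ln(1 − 2Q).
1 − 2P − Q = 0.903372, giving −½ ln(0.903372) = 0.050810.
1 − 2Q = 0.979144, giving −¼ ln(0.979144) = 0.005269.
d = 0.050810 + 0.005269 = 0.056079.

0.056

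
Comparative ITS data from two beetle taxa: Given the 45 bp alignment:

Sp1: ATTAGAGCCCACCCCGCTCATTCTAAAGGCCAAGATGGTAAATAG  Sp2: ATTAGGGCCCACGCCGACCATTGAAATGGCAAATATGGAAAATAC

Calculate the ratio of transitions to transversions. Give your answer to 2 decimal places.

Transitions are A↔G and C↔T; transversions are all other mismatches.
Transitions: 2. Transversions: 9.
R = 2/9 = 0.222222… ≈ 0.22 (to 2 d.p.).

0.22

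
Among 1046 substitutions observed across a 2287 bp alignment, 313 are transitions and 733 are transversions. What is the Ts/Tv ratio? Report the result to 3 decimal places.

0.427

R = 313/733 = 0.427012… ≈ 0.427 (to 3 d.p.).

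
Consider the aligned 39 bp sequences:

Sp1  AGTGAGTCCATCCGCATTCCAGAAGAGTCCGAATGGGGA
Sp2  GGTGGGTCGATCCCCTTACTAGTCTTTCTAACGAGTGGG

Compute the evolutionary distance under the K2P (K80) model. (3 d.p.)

Of 39 sites, 8 differences are transitions and 13 are transversions, so P = 8/39 ≈ 0.205128 and Q = 13/39 ≈ 0.333333.
Under the Kimura two-parameter model, d = −½ ln(1 − 2P − Q) − ¼ ln(1 − 2Q).
1 − 2P − Q = 0.256411, giving −½ ln(0.256411) = 0.680487.
1 − 2Q = 0.333334, giving −¼ ln(0.333334) = 0.274653.
d = 0.680487 + 0.274653 = 0.955140.

0.955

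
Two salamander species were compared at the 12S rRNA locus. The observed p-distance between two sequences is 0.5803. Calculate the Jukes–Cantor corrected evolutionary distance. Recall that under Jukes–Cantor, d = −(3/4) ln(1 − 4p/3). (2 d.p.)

d = −(3/4) ln(1 − 4p/3) = −0.75 ln(1 − 0.773733) = −0.75 ln(0.226267)
  = −0.75 × (-1.486040) = 1.114530 substitutions/site.

1.11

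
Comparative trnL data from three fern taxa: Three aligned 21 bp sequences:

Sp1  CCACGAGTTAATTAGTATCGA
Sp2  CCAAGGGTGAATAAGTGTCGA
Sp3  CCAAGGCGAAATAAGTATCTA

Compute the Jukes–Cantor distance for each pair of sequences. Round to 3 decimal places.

Sp1–Sp2: 5/21 sites differ → p ≈ 0.238095, d = −0.75 ln(1 − 0.31746) = 0.286451 ≈ 0.286.
Sp1–Sp3: 7/21 sites differ → p ≈ 0.333333, d = −0.75 ln(1 − 0.444444) = 0.440839 ≈ 0.441.
Sp2–Sp3: 5/21 sites differ → p ≈ 0.238095, d = −0.75 ln(1 − 0.31746) = 0.286451 ≈ 0.286.

d(Sp1,Sp2) = 0.286, d(Sp1,Sp3) = 0.441, d(Sp2,Sp3) = 0.286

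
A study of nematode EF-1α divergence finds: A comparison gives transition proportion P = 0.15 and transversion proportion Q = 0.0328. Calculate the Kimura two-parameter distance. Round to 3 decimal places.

0.219

Under the Kimura two-parameter model, d = −½ ln(1 − 2P − Q) − ¼ ln(1 − 2Q).
1 − 2P − Q = 0.6672, giving −½ ln(0.6672) = 0.202333.
1 − 2Q = 0.9344, giving −¼ ln(0.9344) = 0.016963.
d = 0.202333 + 0.016963 = 0.219296.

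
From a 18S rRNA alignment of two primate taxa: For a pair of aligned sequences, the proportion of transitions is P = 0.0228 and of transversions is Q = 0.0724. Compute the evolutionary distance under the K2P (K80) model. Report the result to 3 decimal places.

0.102

Under the Kimura two-parameter model, d = −½ ln(1 − 2P − Q) − ¼ ln(1 − 2Q).
1 − 2P − Q = 0.882, giving −½ ln(0.882) = 0.062782.
1 − 2Q = 0.8552, giving −¼ ln(0.8552) = 0.039105.
d = 0.062782 + 0.039105 = 0.101887.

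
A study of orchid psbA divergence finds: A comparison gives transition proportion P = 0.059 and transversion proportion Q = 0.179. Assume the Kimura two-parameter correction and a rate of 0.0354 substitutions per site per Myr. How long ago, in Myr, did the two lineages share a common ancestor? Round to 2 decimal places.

4.05

Under the Kimura two-parameter model, d = −½ ln(1 − 2P − Q) − ¼ ln(1 − 2Q).
1 − 2P − Q = 0.703, giving −½ ln(0.703) = 0.176199.
1 − 2Q = 0.642, giving −¼ ln(0.642) = 0.110792.
d = 0.176199 + 0.110792 = 0.286991.
Under a molecular clock d = 2μt, so t = d/(2μ) = 0.286991 / (2 × 0.0354) = 4.05 Myr.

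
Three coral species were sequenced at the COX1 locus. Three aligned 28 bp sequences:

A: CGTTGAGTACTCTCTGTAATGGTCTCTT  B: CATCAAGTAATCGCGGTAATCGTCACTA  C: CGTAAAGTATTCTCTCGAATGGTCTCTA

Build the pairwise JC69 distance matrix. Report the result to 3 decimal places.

d(A,B) = 0.420, d(A,C) = 0.252, d(B,C) = 0.420

A–B: 9/28 sites differ → p ≈ 0.321429, d = −0.75 ln(1 − 0.428572) = 0.419713 ≈ 0.420.
A–C: 6/28 sites differ → p ≈ 0.214286, d = −0.75 ln(1 − 0.285715) = 0.252355 ≈ 0.252.
B–C: 9/28 sites differ → p ≈ 0.321429, d = −0.75 ln(1 − 0.428572) = 0.419713 ≈ 0.420.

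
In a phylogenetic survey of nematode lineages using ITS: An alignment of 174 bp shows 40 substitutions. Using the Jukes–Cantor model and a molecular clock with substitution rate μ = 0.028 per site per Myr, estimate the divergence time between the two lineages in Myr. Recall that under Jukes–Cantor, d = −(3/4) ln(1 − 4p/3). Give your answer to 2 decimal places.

4.90

p = 40/174 ≈ 0.229885.
d = −(3/4) ln(1 − 4p/3) = −0.75 ln(1 − 0.306513) = −0.75 ln(0.693487)
  = −0.75 × (-0.366023) = 0.274517 substitutions/site.
Under a molecular clock d = 2μt, so t = d/(2μ) = 0.274517 / (2 × 0.028) = 4.90 Myr.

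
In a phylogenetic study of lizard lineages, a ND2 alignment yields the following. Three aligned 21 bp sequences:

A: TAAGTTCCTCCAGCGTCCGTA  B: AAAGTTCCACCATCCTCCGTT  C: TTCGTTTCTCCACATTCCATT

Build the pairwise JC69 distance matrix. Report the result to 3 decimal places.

d(A,B) = 0.286, d(A,C) = 0.532, d(B,C) = 0.635

A–B: 5/21 sites differ → p ≈ 0.238095, d = −0.75 ln(1 − 0.31746) = 0.286451 ≈ 0.286.
A–C: 8/21 sites differ → p ≈ 0.380952, d = −0.75 ln(1 − 0.507936) = 0.531860 ≈ 0.532.
B–C: 9/21 sites differ → p ≈ 0.428571, d = −0.75 ln(1 − 0.571428) = 0.635472 ≈ 0.635.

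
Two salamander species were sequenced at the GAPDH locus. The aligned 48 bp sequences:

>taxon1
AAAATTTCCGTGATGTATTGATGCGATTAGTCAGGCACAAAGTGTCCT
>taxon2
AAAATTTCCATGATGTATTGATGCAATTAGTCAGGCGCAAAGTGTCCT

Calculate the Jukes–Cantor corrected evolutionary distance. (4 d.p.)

0.0653

The sequences differ at 3 of 48 sites (10, 25, 37), so p = 3/48 = 0.0625.
d = −(3/4) ln(1 − 4p/3) = −0.75 ln(1 − 0.083333) = −0.75 ln(0.916667)
  = −0.75 × (-0.087011) = 0.065258 substitutions/site.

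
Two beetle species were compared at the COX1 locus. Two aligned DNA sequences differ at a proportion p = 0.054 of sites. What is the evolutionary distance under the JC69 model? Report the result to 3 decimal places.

d = −(3/4) ln(1 − 4p/3) = −0.75 ln(1 − 0.072) = −0.75 ln(0.928)
  = −0.75 × (-0.074724) = 0.056043 substitutions/site.

0.056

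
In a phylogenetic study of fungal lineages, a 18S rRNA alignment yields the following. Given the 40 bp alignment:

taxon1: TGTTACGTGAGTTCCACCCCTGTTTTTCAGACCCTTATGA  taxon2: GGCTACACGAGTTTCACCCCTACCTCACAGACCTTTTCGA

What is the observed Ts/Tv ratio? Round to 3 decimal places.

Transitions are A↔G and C↔T; transversions are all other mismatches.
Transitions: 10. Transversions: 3.
R = 10/3 = 3.333333… ≈ 3.333 (to 3 d.p.).

3.333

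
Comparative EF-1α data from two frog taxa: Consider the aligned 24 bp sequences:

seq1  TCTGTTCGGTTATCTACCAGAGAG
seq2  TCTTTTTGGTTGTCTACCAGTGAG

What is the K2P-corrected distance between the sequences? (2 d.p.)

Of 24 sites, 2 differences are transitions and 2 are transversions, so P = 2/24 ≈ 0.083333 and Q = 2/24 ≈ 0.083333.
Under the Kimura two-parameter model, d = −½ ln(1 − 2P − Q) − ¼ ln(1 − 2Q).
1 − 2P − Q = 0.750001, giving −½ ln(0.750001) = 0.143840.
1 − 2Q = 0.833334, giving −¼ ln(0.833334) = 0.045580.
d = 0.143840 + 0.045580 = 0.189420.

0.19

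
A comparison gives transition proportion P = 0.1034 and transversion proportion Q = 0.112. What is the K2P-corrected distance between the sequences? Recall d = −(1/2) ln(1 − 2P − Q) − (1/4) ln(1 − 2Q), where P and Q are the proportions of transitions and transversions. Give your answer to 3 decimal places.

Under the Kimura two-parameter model, d = −½ ln(1 − 2P − Q) − ¼ ln(1 − 2Q).
1 − 2P − Q = 0.6812, giving −½ ln(0.6812) = 0.191950.
1 − 2Q = 0.776, giving −¼ ln(0.776) = 0.063401.
d = 0.191950 + 0.063401 = 0.255351.

0.255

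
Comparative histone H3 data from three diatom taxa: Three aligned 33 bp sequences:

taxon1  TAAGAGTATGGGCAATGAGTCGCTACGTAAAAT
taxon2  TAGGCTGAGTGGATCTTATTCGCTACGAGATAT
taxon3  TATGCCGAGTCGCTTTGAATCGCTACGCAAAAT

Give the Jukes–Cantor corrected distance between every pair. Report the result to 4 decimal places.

taxon1–taxon2: 14/33 sites differ → p ≈ 0.424242, d = −0.75 ln(1 − 0.565656) = 0.625439 ≈ 0.6254.
taxon1–taxon3: 11/33 sites differ → p ≈ 0.333333, d = −0.75 ln(1 − 0.444444) = 0.440839 ≈ 0.4408.
taxon2–taxon3: 10/33 sites differ → p ≈ 0.30303, d = −0.75 ln(1 − 0.40404) = 0.388186 ≈ 0.3882.

d(taxon1,taxon2) = 0.6254, d(taxon1,taxon3) = 0.4408, d(taxon2,taxon3) = 0.3882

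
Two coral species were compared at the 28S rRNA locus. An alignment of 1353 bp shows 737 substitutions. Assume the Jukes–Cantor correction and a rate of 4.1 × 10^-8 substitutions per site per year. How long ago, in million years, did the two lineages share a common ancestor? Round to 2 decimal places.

11.85

p = 737/1353 ≈ 0.544715.
d = −(3/4) ln(1 − 4p/3) = −0.75 ln(1 − 0.726287) = −0.75 ln(0.273713)
  = −0.75 × (-1.295675) = 0.971756 substitutions/site.
Under a molecular clock d = 2μt, so t = d/(2μ) = 0.971756 / (2 × 4.1 × 10^-8) = 11.85 million years.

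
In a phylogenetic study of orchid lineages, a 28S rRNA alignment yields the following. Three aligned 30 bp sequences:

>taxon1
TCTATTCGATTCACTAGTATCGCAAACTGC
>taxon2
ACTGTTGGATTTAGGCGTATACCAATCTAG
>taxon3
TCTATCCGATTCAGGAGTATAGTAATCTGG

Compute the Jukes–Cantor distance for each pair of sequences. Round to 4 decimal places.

d(taxon1,taxon2) = 0.5716, d(taxon1,taxon3) = 0.2795, d(taxon2,taxon3) = 0.3831

taxon1–taxon2: 12/30 sites differ → p = 0.4, d = −0.75 ln(1 − 0.533333) = 0.571605 ≈ 0.5716.
taxon1–taxon3: 7/30 sites differ → p ≈ 0.233333, d = −0.75 ln(1 − 0.311111) = 0.279506 ≈ 0.2795.
taxon2–taxon3: 9/30 sites differ → p = 0.3, d = −0.75 ln(1 − 0.4) = 0.383119 ≈ 0.3831.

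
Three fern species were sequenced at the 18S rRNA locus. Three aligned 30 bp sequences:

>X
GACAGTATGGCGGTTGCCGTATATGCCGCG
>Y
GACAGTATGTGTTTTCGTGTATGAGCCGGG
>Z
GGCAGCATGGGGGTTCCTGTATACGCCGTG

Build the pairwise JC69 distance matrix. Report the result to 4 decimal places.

d(X,Y) = 0.4408, d(X,Z) = 0.2795, d(Y,Z) = 0.3831

X–Y: 10/30 sites differ → p ≈ 0.333333, d = −0.75 ln(1 − 0.444444) = 0.440839 ≈ 0.4408.
X–Z: 7/30 sites differ → p ≈ 0.233333, d = −0.75 ln(1 − 0.311111) = 0.279506 ≈ 0.2795.
Y–Z: 9/30 sites differ → p = 0.3, d = −0.75 ln(1 − 0.4) = 0.383119 ≈ 0.3831.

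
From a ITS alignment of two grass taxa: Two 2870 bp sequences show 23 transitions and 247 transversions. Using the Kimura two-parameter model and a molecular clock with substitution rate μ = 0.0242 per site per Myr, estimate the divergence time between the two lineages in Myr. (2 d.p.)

P = 23/2870 ≈ 0.008014 and Q = 247/2870 ≈ 0.086063.
Under the Kimura two-parameter model, d = −½ ln(1 − 2P − Q) − ¼ ln(1 − 2Q).
1 − 2P − Q = 0.897909, giving −½ ln(0.897909) = 0.053843.
1 − 2Q = 0.827874, giving −¼ ln(0.827874) = 0.047224.
d = 0.053843 + 0.047224 = 0.101067.
Under a molecular clock d = 2μt, so t = d/(2μ) = 0.101067 / (2 × 0.0242) = 2.09 Myr.

2.09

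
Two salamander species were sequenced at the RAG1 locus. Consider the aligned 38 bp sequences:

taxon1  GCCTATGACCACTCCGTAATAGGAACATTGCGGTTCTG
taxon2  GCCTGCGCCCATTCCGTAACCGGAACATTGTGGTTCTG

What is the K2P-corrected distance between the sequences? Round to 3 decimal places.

0.218

Of 38 sites, 5 differences are transitions and 2 are transversions, so P = 5/38 ≈ 0.131579 and Q = 2/38 ≈ 0.052632.
Under the Kimura two-parameter model, d = −½ ln(1 − 2P − Q) − ¼ ln(1 − 2Q).
1 − 2P − Q = 0.68421, giving −½ ln(0.68421) = 0.189745.
1 − 2Q = 0.894736, giving −¼ ln(0.894736) = 0.027807.
d = 0.189745 + 0.027807 = 0.217552.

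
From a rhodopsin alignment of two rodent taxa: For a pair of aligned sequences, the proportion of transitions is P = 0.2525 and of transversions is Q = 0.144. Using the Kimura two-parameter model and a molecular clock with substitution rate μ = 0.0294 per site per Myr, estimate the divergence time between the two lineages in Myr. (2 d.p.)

Under the Kimura two-parameter model, d = −½ ln(1 − 2P − Q) − ¼ ln(1 − 2Q).
1 − 2P − Q = 0.351, giving −½ ln(0.351) = 0.523485.
1 − 2Q = 0.712, giving −¼ ln(0.712) = 0.084919.
d = 0.523485 + 0.084919 = 0.608404.
Under a molecular clock d = 2μt, so t = d/(2μ) = 0.608404 / (2 × 0.0294) = 10.35 Myr.

10.35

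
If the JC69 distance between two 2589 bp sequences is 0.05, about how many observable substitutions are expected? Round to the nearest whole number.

125

Invert JC69: p = (3/4)(1 − e^(−4d/3)) = 0.75 × (1 − e^(-0.066667)) = 0.75 × (1 − 0.935507) = 0.048370.
Expected differing sites = pL ≈ 0.048370 × 2589 = 125.22993 ≈ 125.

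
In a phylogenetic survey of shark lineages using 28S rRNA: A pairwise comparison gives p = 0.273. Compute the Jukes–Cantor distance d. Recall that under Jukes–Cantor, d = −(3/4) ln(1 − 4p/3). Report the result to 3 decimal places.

d = −(3/4) ln(1 − 4p/3) = −0.75 ln(1 − 0.364) = −0.75 ln(0.636)
  = −0.75 × (-0.452557) = 0.339418 substitutions/site.

0.339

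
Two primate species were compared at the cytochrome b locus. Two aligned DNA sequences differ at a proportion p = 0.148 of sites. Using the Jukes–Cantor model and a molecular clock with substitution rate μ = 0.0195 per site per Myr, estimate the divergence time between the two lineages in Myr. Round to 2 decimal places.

d = −(3/4) ln(1 − 4p/3) = −0.75 ln(1 − 0.197333) = −0.75 ln(0.802667)
  = −0.75 × (-0.219815) = 0.164861 substitutions/site.
Under a molecular clock d = 2μt, so t = d/(2μ) = 0.164861 / (2 × 0.0195) = 4.23 Myr.

4.23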